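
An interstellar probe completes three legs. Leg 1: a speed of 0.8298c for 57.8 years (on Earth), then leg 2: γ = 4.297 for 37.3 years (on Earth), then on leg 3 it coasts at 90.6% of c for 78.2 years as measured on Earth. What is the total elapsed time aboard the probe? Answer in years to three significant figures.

Leg 1: γ = 1/√(1 − 0.8298²) = 1/√0.3114 = 1.792; τ_1 = 57.8/1.792 = 32.26 years.
Leg 2: γ = 4.297; τ_2 = 37.3/4.297 = 8.680 years.
Leg 3: β = 0.906; γ = 1/√(1 − 0.906²) = 1/√0.1792 = 2.363; τ_3 = 78.2/2.363 = 33.10 years.
Total: 32.26 + 8.680 + 33.10 years.

τ = 74.0 years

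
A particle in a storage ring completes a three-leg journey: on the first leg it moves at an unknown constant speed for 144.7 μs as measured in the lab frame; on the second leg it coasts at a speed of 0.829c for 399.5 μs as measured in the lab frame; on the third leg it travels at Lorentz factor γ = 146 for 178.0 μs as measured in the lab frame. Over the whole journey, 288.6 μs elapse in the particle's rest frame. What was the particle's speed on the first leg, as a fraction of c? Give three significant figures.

Leg 1: speed unknown; τ_1 = 144.7/γ_1.
Leg 2: γ = 1/√(1 − 0.829²) = 1/√0.3128 = 1.788; τ_2 = 399.5/1.788 = 223.4 μs.
Leg 3: γ = 146; τ_3 = 178.0/146.0 = 1.219 μs.
Total proper time: τ_1 + 223.4 + 1.219 = 288.6, so τ_1 = 288.6 − 224.6 = 63.96 μs.
γ_1 = 144.7/63.96 = 2.262; β = √(1 − 1/γ²) = √0.8046.

β = 0.897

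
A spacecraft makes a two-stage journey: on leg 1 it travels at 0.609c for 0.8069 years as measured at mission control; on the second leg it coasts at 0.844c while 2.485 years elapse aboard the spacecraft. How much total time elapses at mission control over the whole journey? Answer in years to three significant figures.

Leg 1: 0.8069 years is already measured at mission control.
Leg 2: γ = 1/√(1 − 0.844²) = 1/√0.2877 = 1.864; Δt_2 = 1.864 × 2.485 = 4.633 years.
Total: 0.8069 + 4.633 years.

Δt = 5.44 years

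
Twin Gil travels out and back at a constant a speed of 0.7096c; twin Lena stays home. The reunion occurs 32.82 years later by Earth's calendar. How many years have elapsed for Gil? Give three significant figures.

γ = 1/√(1 − 0.7096²) = 1/√0.4965 = 1.419
Gil's clock measures proper time along the trip: τ = Δt/γ = 32.82/1.419 years.

τ = 23.1 years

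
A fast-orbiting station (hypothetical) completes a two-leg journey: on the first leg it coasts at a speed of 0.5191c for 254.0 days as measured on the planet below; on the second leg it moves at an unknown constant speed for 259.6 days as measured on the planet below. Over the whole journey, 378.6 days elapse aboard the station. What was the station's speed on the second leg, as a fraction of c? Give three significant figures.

β = 0.783

Leg 1: γ = 1/√(1 − 0.5191²) = 1/√0.7305 = 1.170; τ_1 = 254.0/1.170 = 217.1 days.
Leg 2: speed unknown; τ_2 = 259.6/γ_2.
Total proper time: 217.1 + τ_2 = 378.6, so τ_2 = 378.6 − 217.1 = 161.5 days.
γ_2 = 259.6/161.5 = 1.607; β = √(1 − 1/γ²) = √0.6130.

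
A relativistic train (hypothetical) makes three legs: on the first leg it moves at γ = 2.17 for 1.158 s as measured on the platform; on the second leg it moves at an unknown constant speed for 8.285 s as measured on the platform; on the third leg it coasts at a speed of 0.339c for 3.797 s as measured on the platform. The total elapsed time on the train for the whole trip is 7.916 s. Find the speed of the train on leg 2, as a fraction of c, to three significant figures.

β = 0.888

Leg 1: γ = 2.17; τ_1 = 1.158/2.170 = 0.5336 s.
Leg 2: speed unknown; τ_2 = 8.285/γ_2.
Leg 3: γ = 1/√(1 − 0.339²) = 1/√0.8851 = 1.063; τ_3 = 3.797/1.063 = 3.572 s.
Total proper time: 0.5336 + τ_2 + 3.572 = 7.916, so τ_2 = 7.916 − 4.106 = 3.810 s.
γ_2 = 8.285/3.810 = 2.174; β = √(1 − 1/γ²) = √0.7885.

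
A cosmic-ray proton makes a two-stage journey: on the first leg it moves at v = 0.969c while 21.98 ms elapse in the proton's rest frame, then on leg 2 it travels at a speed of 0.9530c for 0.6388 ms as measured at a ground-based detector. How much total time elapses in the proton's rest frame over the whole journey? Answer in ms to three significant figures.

τ = 22.2 ms

Leg 1: 21.98 ms is already measured in the proton's rest frame.
Leg 2: γ = 1/√(1 − 0.9530²) = 1/√0.09179 = 3.301; τ_2 = 0.6388/3.301 = 0.1935 ms.
Total: 21.98 + 0.1935 ms.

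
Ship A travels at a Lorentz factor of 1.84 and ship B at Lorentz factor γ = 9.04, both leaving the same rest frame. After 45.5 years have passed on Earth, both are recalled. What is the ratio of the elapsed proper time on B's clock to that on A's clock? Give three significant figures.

A: γ = 1.84. B: γ = 9.04.
τ_A/τ_B = γ_B/γ_A = 9.040/1.840 = 4.913, so τ_B/τ_A = 0.2035.

τ_B/τ_A = 0.204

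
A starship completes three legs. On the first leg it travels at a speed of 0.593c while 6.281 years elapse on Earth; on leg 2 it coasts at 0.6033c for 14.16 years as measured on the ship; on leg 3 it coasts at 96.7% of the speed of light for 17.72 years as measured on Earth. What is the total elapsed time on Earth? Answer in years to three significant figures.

Leg 1: 6.281 years is already measured on Earth.
Leg 2: γ = 1/√(1 − 0.6033²) = 1/√0.6360 = 1.254; Δt_2 = 1.254 × 14.16 = 17.76 years.
Leg 3: 17.72 years is already measured on Earth.
Total: 6.281 + 17.76 + 17.72 years.

Δt = 41.8 years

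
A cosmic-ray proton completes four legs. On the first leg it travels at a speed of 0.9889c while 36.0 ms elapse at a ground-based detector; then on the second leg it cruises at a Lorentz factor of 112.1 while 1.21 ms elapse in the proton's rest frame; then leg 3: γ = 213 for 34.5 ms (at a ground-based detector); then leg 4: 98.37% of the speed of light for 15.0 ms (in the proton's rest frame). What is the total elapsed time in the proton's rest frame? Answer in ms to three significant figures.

τ = 21.7 ms

Leg 1: γ = 1/√(1 − 0.9889²) = 1/√0.02208 = 6.730; τ_1 = 36.0/6.730 = 5.349 ms.
Leg 2: 1.21 ms is already measured in the proton's rest frame.
Leg 3: γ = 213; τ_3 = 34.5/213.0 = 0.1620 ms.
Leg 4: 15.0 ms is already measured in the proton's rest frame.
Total: 5.349 + 1.210 + 0.1620 + 15.00 ms.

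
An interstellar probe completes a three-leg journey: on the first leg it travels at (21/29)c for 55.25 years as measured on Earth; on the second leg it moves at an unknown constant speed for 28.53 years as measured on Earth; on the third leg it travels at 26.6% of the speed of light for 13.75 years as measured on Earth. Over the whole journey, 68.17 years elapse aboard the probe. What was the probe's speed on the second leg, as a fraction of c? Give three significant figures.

Leg 1: γ = 1/√(1 − (21/29)²) = 29/20 = 1.450; τ_1 = 55.25/1.450 = 38.10 years.
Leg 2: speed unknown; τ_2 = 28.53/γ_2.
Leg 3: β = 0.266; γ = 1/√(1 − 0.266²) = 1/√0.9292 = 1.037; τ_3 = 13.75/1.037 = 13.25 years.
Total proper time: 38.10 + τ_2 + 13.25 = 68.17, so τ_2 = 68.17 − 51.36 = 16.81 years.
γ_2 = 28.53/16.81 = 1.697; β = √(1 − 1/γ²) = √0.6528.

β = 0.808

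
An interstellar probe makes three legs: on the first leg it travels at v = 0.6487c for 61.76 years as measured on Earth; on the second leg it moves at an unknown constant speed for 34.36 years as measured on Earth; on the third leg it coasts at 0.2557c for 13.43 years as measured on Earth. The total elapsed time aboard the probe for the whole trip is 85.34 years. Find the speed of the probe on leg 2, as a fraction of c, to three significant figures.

β = 0.675

Leg 1: γ = 1/√(1 − 0.6487²) = 1/√0.5792 = 1.314; τ_1 = 61.76/1.314 = 47.00 years.
Leg 2: speed unknown; τ_2 = 34.36/γ_2.
Leg 3: γ = 1/√(1 − 0.2557²) = 1/√0.9346 = 1.034; τ_3 = 13.43/1.034 = 12.98 years.
Total proper time: 47.00 + τ_2 + 12.98 = 85.34, so τ_2 = 85.34 − 59.99 = 25.35 years.
γ_2 = 34.36/25.35 = 1.355; β = √(1 − 1/γ²) = √0.4555.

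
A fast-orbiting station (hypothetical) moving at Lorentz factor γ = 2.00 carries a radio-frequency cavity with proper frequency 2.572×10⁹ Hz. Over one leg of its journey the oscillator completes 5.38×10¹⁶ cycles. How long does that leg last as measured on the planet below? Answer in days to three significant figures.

Δt = 484 days

γ = 2.00
Proper time for N cycles: τ = N/f = 5.38×10¹⁶/(2.572×10⁹) = 2.092×10⁷ s = 242.1 days.
Lab-frame duration Δt = γτ = 2.000 × 242.1 = 484.2 days.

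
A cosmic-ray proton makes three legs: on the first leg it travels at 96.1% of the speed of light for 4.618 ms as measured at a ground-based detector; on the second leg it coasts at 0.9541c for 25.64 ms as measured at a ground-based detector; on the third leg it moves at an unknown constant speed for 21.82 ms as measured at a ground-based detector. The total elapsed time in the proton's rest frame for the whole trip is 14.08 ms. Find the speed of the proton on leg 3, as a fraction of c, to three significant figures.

Leg 1: β = 0.961; γ = 1/√(1 − 0.961²) = 1/√0.07648 = 3.616; τ_1 = 4.618/3.616 = 1.277 ms.
Leg 2: γ = 1/√(1 − 0.9541²) = 1/√0.08969 = 3.339; τ_2 = 25.64/3.339 = 7.679 ms.
Leg 3: speed unknown; τ_3 = 21.82/γ_3.
Total proper time: 1.277 + 7.679 + τ_3 = 14.08, so τ_3 = 14.08 − 8.956 = 5.124 ms.
γ_3 = 21.82/5.124 = 4.258; β = √(1 − 1/γ²) = √0.9449.

β = 0.972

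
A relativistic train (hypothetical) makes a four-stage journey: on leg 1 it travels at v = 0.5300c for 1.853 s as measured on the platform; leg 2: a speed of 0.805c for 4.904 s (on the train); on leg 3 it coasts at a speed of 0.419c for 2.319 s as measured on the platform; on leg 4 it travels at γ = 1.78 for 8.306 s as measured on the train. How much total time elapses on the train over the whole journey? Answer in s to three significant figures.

τ = 16.9 s

Leg 1: γ = 1/√(1 − 0.5300²) = 1/√0.7191 = 1.179; τ_1 = 1.853/1.179 = 1.571 s.
Leg 2: 4.904 s is already measured on the train.
Leg 3: γ = 1/√(1 − 0.419²) = 1/√0.8244 = 1.101; τ_3 = 2.319/1.101 = 2.106 s.
Leg 4: 8.306 s is already measured on the train.
Total: 1.571 + 4.904 + 2.106 + 8.306 s.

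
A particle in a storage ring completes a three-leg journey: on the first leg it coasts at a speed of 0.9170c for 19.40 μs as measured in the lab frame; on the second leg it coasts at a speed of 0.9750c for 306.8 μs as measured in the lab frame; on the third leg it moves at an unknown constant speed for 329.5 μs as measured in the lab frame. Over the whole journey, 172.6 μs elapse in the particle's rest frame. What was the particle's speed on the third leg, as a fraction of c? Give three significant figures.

Leg 1: γ = 1/√(1 − 0.9170²) = 1/√0.1591 = 2.507; τ_1 = 19.40/2.507 = 7.738 μs.
Leg 2: γ = 1/√(1 − 0.9750²) = 1/√0.04938 = 4.500; τ_2 = 306.8/4.500 = 68.17 μs.
Leg 3: speed unknown; τ_3 = 329.5/γ_3.
Total proper time: 7.738 + 68.17 + τ_3 = 172.6, so τ_3 = 172.6 − 75.91 = 96.69 μs.
γ_3 = 329.5/96.69 = 3.408; β = √(1 − 1/γ²) = √0.9139.

β = 0.956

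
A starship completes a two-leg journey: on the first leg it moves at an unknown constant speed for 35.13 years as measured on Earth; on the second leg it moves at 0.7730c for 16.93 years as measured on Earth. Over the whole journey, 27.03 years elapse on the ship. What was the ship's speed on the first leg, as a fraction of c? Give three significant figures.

β = 0.886

Leg 1: speed unknown; τ_1 = 35.13/γ_1.
Leg 2: γ = 1/√(1 − 0.7730²) = 1/√0.4025 = 1.576; τ_2 = 16.93/1.576 = 10.74 years.
Total proper time: τ_1 + 10.74 = 27.03, so τ_1 = 27.03 − 10.74 = 16.29 years.
γ_1 = 35.13/16.29 = 2.157; β = √(1 − 1/γ²) = √0.7850.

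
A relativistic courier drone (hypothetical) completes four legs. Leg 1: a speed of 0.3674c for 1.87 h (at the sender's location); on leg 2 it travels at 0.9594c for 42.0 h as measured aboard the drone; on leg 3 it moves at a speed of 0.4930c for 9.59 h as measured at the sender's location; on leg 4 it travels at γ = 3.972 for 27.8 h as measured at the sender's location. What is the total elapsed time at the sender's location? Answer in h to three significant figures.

Δt = 188 h

Leg 1: 1.87 h is already measured at the sender's location.
Leg 2: γ = 1/√(1 − 0.9594²) = 1/√0.07955 = 3.545; Δt_2 = 3.545 × 42.0 = 148.9 h.
Leg 3: 9.59 h is already measured at the sender's location.
Leg 4: 27.8 h is already measured at the sender's location.
Total: 1.870 + 148.9 + 9.590 + 27.80 h.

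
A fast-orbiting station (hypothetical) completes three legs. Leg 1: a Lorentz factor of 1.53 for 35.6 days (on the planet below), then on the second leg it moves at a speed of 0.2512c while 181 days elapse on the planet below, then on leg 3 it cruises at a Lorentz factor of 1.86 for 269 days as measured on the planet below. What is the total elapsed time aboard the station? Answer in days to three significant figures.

Leg 1: γ = 1.53; τ_1 = 35.6/1.530 = 23.27 days.
Leg 2: γ = 1/√(1 − 0.2512²) = 1/√0.9369 = 1.033; τ_2 = 181/1.033 = 175.2 days.
Leg 3: γ = 1.86; τ_3 = 269/1.860 = 144.6 days.
Total: 23.27 + 175.2 + 144.6 days.

τ = 343 days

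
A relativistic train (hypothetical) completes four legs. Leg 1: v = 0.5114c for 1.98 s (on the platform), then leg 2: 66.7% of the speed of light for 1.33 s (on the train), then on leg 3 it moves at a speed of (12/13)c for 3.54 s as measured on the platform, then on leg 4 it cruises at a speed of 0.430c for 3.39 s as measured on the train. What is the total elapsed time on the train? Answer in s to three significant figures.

τ = 7.78 s

Leg 1: γ = 1/√(1 − 0.5114²) = 1/√0.7385 = 1.164; τ_1 = 1.98/1.164 = 1.701 s.
Leg 2: 1.33 s is already measured on the train.
Leg 3: γ = 1/√(1 − (12/13)²) = 13/5 = 2.600; τ_3 = 3.54/2.600 = 1.362 s.
Leg 4: 3.39 s is already measured on the train.
Total: 1.701 + 1.330 + 1.362 + 3.390 s.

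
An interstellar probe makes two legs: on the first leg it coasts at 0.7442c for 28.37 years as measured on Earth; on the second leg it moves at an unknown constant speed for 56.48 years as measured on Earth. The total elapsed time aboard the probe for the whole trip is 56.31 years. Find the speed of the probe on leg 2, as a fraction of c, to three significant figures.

β = 0.750

Leg 1: γ = 1/√(1 − 0.7442²) = 1/√0.4462 = 1.497; τ_1 = 28.37/1.497 = 18.95 years.
Leg 2: speed unknown; τ_2 = 56.48/γ_2.
Total proper time: 18.95 + τ_2 = 56.31, so τ_2 = 56.31 − 18.95 = 37.36 years.
γ_2 = 56.48/37.36 = 1.512; β = √(1 − 1/γ²) = √0.5625.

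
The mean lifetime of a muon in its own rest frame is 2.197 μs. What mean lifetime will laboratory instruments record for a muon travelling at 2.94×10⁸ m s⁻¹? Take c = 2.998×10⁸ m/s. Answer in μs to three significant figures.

Δt = 11.2 μs

β = 2.94×10⁸/2.998×10⁸ = 0.9807; γ = 1/√(1 − 0.9807²) = 5.109
The rest-frame lifetime is the proper time; the lab measures the dilated interval Δt = γτ₀ = 5.109 × 2.197 μs.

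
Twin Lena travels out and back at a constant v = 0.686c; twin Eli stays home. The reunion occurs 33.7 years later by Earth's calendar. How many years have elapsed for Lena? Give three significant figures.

γ = 1/√(1 − 0.686²) = 1/√0.5294 = 1.374
Lena's clock measures proper time along the trip: τ = Δt/γ = 33.7/1.374 years.

τ = 24.5 years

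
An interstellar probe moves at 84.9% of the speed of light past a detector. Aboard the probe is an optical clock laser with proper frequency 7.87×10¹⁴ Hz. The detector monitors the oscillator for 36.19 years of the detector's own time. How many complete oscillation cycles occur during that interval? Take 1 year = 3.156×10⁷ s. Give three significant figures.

β = 0.849; γ = 1/√(1 − 0.849²) = 1/√0.2792 = 1.893
During 36.19 years of lab time, the oscillator's proper time advances by τ = Δt/γ = 36.19/1.893 = 19.12 years = 6.035×10⁸ s.
N = f × τ = 7.87×10¹⁴ × 6.035×10⁸ = 4.750×10²³.

N = 4.75×10²³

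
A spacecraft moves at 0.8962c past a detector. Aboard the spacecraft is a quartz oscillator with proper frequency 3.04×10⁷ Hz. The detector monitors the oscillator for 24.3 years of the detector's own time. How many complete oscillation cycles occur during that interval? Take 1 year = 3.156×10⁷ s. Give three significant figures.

γ = 1/√(1 − 0.8962²) = 1/√0.1968 = 2.254
During 24.3 years of lab time, the oscillator's proper time advances by τ = Δt/γ = 24.3/2.254 = 10.78 years = 3.402×10⁸ s.
N = f × τ = 3.04×10⁷ × 3.402×10⁸ = 1.034×10¹⁶.

N = 1.03×10¹⁶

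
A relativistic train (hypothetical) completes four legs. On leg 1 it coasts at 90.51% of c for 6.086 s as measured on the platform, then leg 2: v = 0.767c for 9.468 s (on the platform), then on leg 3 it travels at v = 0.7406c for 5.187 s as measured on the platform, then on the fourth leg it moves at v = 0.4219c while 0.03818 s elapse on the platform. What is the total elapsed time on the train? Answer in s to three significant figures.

τ = 12.2 s

Leg 1: β = 0.9051; γ = 1/√(1 − 0.9051²) = 1/√0.1808 = 2.352; τ_1 = 6.086/2.352 = 2.588 s.
Leg 2: γ = 1/√(1 − 0.767²) = 1/√0.4117 = 1.558; τ_2 = 9.468/1.558 = 6.075 s.
Leg 3: γ = 1/√(1 − 0.7406²) = 1/√0.4515 = 1.488; τ_3 = 5.187/1.488 = 3.485 s.
Leg 4: γ = 1/√(1 − 0.4219²) = 1/√0.8220 = 1.103; τ_4 = 0.03818/1.103 = 0.03462 s.
Total: 2.588 + 6.075 + 3.485 + 0.03462 s.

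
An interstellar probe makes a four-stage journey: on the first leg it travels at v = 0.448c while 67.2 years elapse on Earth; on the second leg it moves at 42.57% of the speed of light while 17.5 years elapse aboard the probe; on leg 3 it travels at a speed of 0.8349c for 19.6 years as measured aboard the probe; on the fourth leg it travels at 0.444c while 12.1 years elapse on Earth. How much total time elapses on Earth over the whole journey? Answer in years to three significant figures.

Leg 1: 67.2 years is already measured on Earth.
Leg 2: β = 0.4257; γ = 1/√(1 − 0.4257²) = 1/√0.8188 = 1.105; Δt_2 = 1.105 × 17.5 = 19.34 years.
Leg 3: γ = 1/√(1 − 0.8349²) = 1/√0.3029 = 1.817; Δt_3 = 1.817 × 19.6 = 35.61 years.
Leg 4: 12.1 years is already measured on Earth.
Total: 67.20 + 19.34 + 35.61 + 12.10 years.

Δt = 134 years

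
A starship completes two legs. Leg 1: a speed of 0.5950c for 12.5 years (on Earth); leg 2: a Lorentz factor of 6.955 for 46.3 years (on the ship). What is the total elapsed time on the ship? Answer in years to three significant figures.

τ = 56.3 years

Leg 1: γ = 1/√(1 − 0.5950²) = 1/√0.6460 = 1.244; τ_1 = 12.5/1.244 = 10.05 years.
Leg 2: 46.3 years is already measured on the ship.
Total: 10.05 + 46.30 years.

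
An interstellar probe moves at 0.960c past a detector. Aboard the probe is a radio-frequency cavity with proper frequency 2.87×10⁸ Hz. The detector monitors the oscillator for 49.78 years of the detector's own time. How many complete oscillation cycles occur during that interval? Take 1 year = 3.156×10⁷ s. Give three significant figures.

N = 1.26×10¹⁷

γ = 1/√(1 − 0.960²) = 25/7 ≈ 3.571
During 49.78 years of lab time, the oscillator's proper time advances by τ = Δt/γ = 49.78/3.571 = 13.94 years = 4.399×10⁸ s.
N = f × τ = 2.87×10⁸ × 4.399×10⁸ = 1.263×10¹⁷.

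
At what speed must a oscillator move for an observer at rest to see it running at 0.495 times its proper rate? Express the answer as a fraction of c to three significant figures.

β = 0.869

Rate ratio = 1/γ, so γ = 1/0.495 = 2.020.
β = √(1 − 1/γ²) = √(1 − 0.495²) = √0.7550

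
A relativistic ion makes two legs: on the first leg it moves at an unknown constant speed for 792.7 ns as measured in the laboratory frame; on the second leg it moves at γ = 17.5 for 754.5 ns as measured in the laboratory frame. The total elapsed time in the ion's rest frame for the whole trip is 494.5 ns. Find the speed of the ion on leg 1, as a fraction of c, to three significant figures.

Leg 1: speed unknown; τ_1 = 792.7/γ_1.
Leg 2: γ = 17.5; τ_2 = 754.5/17.50 = 43.11 ns.
Total proper time: τ_1 + 43.11 = 494.5, so τ_1 = 494.5 − 43.11 = 451.4 ns.
γ_1 = 792.7/451.4 = 1.756; β = √(1 − 1/γ²) = √0.6758.

β = 0.822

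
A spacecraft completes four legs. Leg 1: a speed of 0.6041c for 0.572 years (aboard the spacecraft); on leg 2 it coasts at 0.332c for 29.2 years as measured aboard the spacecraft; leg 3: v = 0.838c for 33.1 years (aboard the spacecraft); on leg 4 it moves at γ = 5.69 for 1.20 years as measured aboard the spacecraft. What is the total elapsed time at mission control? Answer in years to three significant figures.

Δt = 99.2 years

Leg 1: γ = 1/√(1 − 0.6041²) = 1/√0.6351 = 1.255; Δt_1 = 1.255 × 0.572 = 0.7178 years.
Leg 2: γ = 1/√(1 − 0.332²) = 1/√0.8898 = 1.060; Δt_2 = 1.060 × 29.2 = 30.96 years.
Leg 3: γ = 1/√(1 − 0.838²) = 1/√0.2978 = 1.833; Δt_3 = 1.833 × 33.1 = 60.66 years.
Leg 4: γ = 5.69; Δt_4 = 5.690 × 1.20 = 6.828 years.
Total: 0.7178 + 30.96 + 60.66 + 6.828 years.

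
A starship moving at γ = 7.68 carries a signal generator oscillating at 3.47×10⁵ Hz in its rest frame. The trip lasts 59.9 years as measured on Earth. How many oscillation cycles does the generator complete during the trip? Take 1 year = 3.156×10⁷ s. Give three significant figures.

γ = 7.68
The oscillator's own cycle count is N = f × τ where τ is the proper time on the ship. τ = Δt/γ = 59.9/7.680 = 7.799 years = 2.462×10⁸ s.
N = 3.47×10⁵ × 2.462×10⁸ = 8.541×10¹³.

N = 8.54×10¹³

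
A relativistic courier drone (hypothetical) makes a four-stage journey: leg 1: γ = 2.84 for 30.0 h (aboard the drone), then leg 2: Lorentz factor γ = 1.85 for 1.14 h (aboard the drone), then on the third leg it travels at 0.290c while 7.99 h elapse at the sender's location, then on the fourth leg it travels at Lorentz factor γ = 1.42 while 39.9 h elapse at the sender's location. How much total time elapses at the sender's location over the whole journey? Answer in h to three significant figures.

Leg 1: γ = 2.84; Δt_1 = 2.840 × 30.0 = 85.20 h.
Leg 2: γ = 1.85; Δt_2 = 1.850 × 1.14 = 2.109 h.
Leg 3: 7.99 h is already measured at the sender's location.
Leg 4: 39.9 h is already measured at the sender's location.
Total: 85.20 + 2.109 + 7.990 + 39.90 h.

Δt = 135 h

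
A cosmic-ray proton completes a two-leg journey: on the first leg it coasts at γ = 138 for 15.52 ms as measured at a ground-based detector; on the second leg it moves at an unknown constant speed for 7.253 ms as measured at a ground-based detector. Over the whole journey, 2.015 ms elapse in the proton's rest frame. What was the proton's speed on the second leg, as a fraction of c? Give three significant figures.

β = 0.965

Leg 1: γ = 138; τ_1 = 15.52/138.0 = 0.1125 ms.
Leg 2: speed unknown; τ_2 = 7.253/γ_2.
Total proper time: 0.1125 + τ_2 = 2.015, so τ_2 = 2.015 − 0.1125 = 1.903 ms.
γ_2 = 7.253/1.903 = 3.812; β = √(1 − 1/γ²) = √0.9312.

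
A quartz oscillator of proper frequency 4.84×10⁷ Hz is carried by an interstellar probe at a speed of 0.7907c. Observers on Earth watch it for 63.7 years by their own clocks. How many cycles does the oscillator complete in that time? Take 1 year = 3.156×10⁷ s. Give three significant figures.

N = 5.96×10¹⁶

γ = 1/√(1 − 0.7907²) = 1/√0.3748 = 1.633
During 63.7 years of lab time, the oscillator's proper time advances by τ = Δt/γ = 63.7/1.633 = 39.00 years = 1.231×10⁹ s.
N = f × τ = 4.84×10⁷ × 1.231×10⁹ = 5.957×10¹⁶.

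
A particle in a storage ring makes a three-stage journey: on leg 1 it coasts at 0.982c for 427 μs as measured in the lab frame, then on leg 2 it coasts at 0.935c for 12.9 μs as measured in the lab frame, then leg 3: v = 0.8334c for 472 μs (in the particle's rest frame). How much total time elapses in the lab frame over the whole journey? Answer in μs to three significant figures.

Leg 1: 427 μs is already measured in the lab frame.
Leg 2: 12.9 μs is already measured in the lab frame.
Leg 3: γ = 1/√(1 − 0.8334²) = 1/√0.3054 = 1.809; Δt_3 = 1.809 × 472 = 854.0 μs.
Total: 427.0 + 12.90 + 854.0 μs.

Δt = 1290 μs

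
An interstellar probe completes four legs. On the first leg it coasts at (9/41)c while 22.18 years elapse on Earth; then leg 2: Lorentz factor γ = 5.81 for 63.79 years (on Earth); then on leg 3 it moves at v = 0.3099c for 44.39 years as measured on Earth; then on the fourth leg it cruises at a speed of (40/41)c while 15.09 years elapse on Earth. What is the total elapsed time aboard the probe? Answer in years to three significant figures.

Leg 1: γ = 1/√(1 − (9/41)²) = 41/40 = 1.025; τ_1 = 22.18/1.025 = 21.64 years.
Leg 2: γ = 5.81; τ_2 = 63.79/5.810 = 10.98 years.
Leg 3: γ = 1/√(1 − 0.3099²) = 1/√0.9040 = 1.052; τ_3 = 44.39/1.052 = 42.20 years.
Leg 4: γ = 1/√(1 − (40/41)²) = 41/9 ≈ 4.556; τ_4 = 15.09/4.556 = 3.312 years.
Total: 21.64 + 10.98 + 42.20 + 3.312 years.

τ = 78.1 years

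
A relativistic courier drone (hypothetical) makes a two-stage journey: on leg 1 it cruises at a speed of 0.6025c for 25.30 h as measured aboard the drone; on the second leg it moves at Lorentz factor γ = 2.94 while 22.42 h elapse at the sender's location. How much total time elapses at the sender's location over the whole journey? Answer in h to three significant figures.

Δt = 54.1 h

Leg 1: γ = 1/√(1 − 0.6025²) = 1/√0.6370 = 1.253; Δt_1 = 1.253 × 25.30 = 31.70 h.
Leg 2: 22.42 h is already measured at the sender's location.
Total: 31.70 + 22.42 h.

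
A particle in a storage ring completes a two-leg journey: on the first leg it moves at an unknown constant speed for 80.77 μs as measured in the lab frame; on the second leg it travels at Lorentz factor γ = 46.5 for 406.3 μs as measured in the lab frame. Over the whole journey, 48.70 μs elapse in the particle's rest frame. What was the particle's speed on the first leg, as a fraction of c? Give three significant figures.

β = 0.869

Leg 1: speed unknown; τ_1 = 80.77/γ_1.
Leg 2: γ = 46.5; τ_2 = 406.3/46.50 = 8.738 μs.
Total proper time: τ_1 + 8.738 = 48.70, so τ_1 = 48.70 − 8.738 = 39.96 μs.
γ_1 = 80.77/39.96 = 2.021; β = √(1 − 1/γ²) = √0.7552.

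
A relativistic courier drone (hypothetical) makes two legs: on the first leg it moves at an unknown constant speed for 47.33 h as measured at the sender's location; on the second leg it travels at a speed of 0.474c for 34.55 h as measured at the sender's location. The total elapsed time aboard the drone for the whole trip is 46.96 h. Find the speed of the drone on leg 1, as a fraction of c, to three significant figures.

Leg 1: speed unknown; τ_1 = 47.33/γ_1.
Leg 2: γ = 1/√(1 − 0.474²) = 1/√0.7753 = 1.136; τ_2 = 34.55/1.136 = 30.42 h.
Total proper time: τ_1 + 30.42 = 46.96, so τ_1 = 46.96 − 30.42 = 16.54 h.
γ_1 = 47.33/16.54 = 2.862; β = √(1 − 1/γ²) = √0.8779.

β = 0.937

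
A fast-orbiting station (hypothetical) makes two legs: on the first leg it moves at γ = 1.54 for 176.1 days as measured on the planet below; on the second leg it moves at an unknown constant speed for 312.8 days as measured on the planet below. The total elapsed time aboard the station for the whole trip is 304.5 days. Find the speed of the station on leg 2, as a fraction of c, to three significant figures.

Leg 1: γ = 1.54; τ_1 = 176.1/1.540 = 114.4 days.
Leg 2: speed unknown; τ_2 = 312.8/γ_2.
Total proper time: 114.4 + τ_2 = 304.5, so τ_2 = 304.5 − 114.4 = 190.1 days.
γ_2 = 312.8/190.1 = 1.645; β = √(1 − 1/γ²) = √0.6305.

β = 0.794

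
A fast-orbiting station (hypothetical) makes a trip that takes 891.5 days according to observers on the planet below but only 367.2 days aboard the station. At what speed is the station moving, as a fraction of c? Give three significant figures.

v = 0.911c

The proper time is measured aboard the station (both events occur at the station's location); Δt is measured on the planet below. γ = Δt/τ = 891.5/367.2 = 2.428.
β = √(1 − 1/γ²) = √(1 − 0.1697) = √0.8303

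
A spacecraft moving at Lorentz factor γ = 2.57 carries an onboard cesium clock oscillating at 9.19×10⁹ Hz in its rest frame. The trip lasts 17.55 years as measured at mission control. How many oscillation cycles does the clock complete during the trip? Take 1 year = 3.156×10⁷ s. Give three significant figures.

N = 1.98×10¹⁸

γ = 2.57
The oscillator's own cycle count is N = f × τ where τ is the proper time aboard the spacecraft. τ = Δt/γ = 17.55/2.570 = 6.829 years = 2.155×10⁸ s.
N = 9.19×10⁹ × 2.155×10⁸ = 1.981×10¹⁸.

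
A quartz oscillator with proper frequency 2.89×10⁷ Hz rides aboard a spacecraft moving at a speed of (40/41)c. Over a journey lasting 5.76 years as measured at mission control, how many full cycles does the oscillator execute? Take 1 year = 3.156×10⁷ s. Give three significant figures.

N = 1.15×10¹⁵

γ = 1/√(1 − (40/41)²) = 41/9 ≈ 4.556
The oscillator's own cycle count is N = f × τ where τ is the proper time aboard the spacecraft. τ = Δt/γ = 5.76/4.556 = 1.264 years = 3.990×10⁷ s.
N = 2.89×10⁷ × 3.990×10⁷ = 1.153×10¹⁵.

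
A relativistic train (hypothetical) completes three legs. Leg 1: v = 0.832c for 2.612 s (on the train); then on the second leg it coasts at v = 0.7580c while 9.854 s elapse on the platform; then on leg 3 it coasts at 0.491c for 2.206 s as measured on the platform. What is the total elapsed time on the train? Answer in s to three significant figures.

τ = 11.0 s

Leg 1: 2.612 s is already measured on the train.
Leg 2: γ = 1/√(1 − 0.7580²) = 1/√0.4254 = 1.533; τ_2 = 9.854/1.533 = 6.427 s.
Leg 3: γ = 1/√(1 − 0.491²) = 1/√0.7589 = 1.148; τ_3 = 2.206/1.148 = 1.922 s.
Total: 2.612 + 6.427 + 1.922 s.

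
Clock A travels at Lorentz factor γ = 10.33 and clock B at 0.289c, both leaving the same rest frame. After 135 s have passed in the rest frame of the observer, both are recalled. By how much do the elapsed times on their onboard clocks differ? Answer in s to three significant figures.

|τ_A − τ_B| = 116 s

A: γ = 10.33; τ_A = 135/10.33 = 13.07 s.
B: γ = 1/√(1 − 0.289²) = 1/√0.9165 = 1.045; τ_B = 135/1.045 = 129.2 s.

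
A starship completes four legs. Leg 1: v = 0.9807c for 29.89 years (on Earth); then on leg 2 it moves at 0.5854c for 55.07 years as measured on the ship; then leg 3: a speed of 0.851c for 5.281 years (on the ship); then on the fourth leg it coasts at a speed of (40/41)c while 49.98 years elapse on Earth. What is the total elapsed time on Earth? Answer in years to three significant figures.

Δt = 158 years

Leg 1: 29.89 years is already measured on Earth.
Leg 2: γ = 1/√(1 − 0.5854²) = 1/√0.6573 = 1.233; Δt_2 = 1.233 × 55.07 = 67.93 years.
Leg 3: γ = 1/√(1 − 0.851²) = 1/√0.2758 = 1.904; Δt_3 = 1.904 × 5.281 = 10.06 years.
Leg 4: 49.98 years is already measured on Earth.
Total: 29.89 + 67.93 + 10.06 + 49.98 years.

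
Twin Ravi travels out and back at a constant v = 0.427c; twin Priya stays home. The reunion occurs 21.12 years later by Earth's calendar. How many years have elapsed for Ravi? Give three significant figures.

γ = 1/√(1 − 0.427²) = 1/√0.8177 = 1.106
Ravi's clock measures proper time along the trip: τ = Δt/γ = 21.12/1.106 years.

τ = 19.1 years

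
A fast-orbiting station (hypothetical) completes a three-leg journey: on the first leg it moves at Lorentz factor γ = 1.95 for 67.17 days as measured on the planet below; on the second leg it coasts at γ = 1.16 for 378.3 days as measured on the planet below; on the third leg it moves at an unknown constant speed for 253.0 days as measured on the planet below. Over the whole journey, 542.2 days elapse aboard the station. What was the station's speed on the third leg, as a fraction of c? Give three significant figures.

β = 0.696

Leg 1: γ = 1.95; τ_1 = 67.17/1.950 = 34.45 days.
Leg 2: γ = 1.16; τ_2 = 378.3/1.160 = 326.1 days.
Leg 3: speed unknown; τ_3 = 253.0/γ_3.
Total proper time: 34.45 + 326.1 + τ_3 = 542.2, so τ_3 = 542.2 − 360.6 = 181.6 days.
γ_3 = 253.0/181.6 = 1.393; β = √(1 − 1/γ²) = √0.4846.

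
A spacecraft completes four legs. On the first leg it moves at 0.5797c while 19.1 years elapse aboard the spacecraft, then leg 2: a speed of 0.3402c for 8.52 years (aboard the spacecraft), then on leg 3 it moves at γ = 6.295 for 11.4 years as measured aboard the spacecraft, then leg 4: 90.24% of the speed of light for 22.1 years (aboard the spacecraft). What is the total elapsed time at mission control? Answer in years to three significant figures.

Leg 1: γ = 1/√(1 − 0.5797²) = 1/√0.6639 = 1.227; Δt_1 = 1.227 × 19.1 = 23.44 years.
Leg 2: γ = 1/√(1 − 0.3402²) = 1/√0.8843 = 1.063; Δt_2 = 1.063 × 8.52 = 9.060 years.
Leg 3: γ = 6.295; Δt_3 = 6.295 × 11.4 = 71.76 years.
Leg 4: β = 0.9024; γ = 1/√(1 − 0.9024²) = 1/√0.1857 = 2.321; Δt_4 = 2.321 × 22.1 = 51.29 years.
Total: 23.44 + 9.060 + 71.76 + 51.29 years.

Δt = 156 years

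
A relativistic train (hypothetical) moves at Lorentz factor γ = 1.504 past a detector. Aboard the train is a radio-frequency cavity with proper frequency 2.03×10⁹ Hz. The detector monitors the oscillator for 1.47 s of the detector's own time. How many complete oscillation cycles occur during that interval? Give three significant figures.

γ = 1.504
During 1.47 s of lab time, the oscillator's proper time advances by τ = Δt/γ = 1.47/1.504 = 0.9774 s = 9.774×10⁻¹ s.
N = f × τ = 2.03×10⁹ × 9.774×10⁻¹ = 1.984×10⁹.

N = 1.98×10⁹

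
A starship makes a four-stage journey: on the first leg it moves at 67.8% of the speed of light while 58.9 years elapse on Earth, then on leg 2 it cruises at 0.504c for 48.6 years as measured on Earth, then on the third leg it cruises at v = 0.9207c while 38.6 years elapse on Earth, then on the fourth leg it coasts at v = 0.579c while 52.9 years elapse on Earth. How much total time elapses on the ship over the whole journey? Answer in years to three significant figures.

Leg 1: β = 0.678; γ = 1/√(1 − 0.678²) = 1/√0.5403 = 1.360; τ_1 = 58.9/1.360 = 43.30 years.
Leg 2: γ = 1/√(1 − 0.504²) = 1/√0.7460 = 1.158; τ_2 = 48.6/1.158 = 41.98 years.
Leg 3: γ = 1/√(1 − 0.9207²) = 1/√0.1523 = 2.562; τ_3 = 38.6/2.562 = 15.06 years.
Leg 4: γ = 1/√(1 − 0.579²) = 1/√0.6648 = 1.227; τ_4 = 52.9/1.227 = 43.13 years.
Total: 43.30 + 41.98 + 15.06 + 43.13 years.

τ = 143 years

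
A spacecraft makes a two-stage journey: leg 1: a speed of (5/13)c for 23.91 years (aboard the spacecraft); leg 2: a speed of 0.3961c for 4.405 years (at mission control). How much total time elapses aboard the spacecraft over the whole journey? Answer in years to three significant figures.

Leg 1: 23.91 years is already measured aboard the spacecraft.
Leg 2: γ = 1/√(1 − 0.3961²) = 1/√0.8431 = 1.089; τ_2 = 4.405/1.089 = 4.045 years.
Total: 23.91 + 4.045 years.

τ = 28.0 years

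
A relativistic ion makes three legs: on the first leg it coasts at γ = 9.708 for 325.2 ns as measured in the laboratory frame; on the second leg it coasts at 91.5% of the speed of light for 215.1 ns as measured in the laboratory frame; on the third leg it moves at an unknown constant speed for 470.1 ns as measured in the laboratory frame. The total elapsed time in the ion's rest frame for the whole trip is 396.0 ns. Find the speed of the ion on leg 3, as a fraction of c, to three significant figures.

β = 0.810

Leg 1: γ = 9.708; τ_1 = 325.2/9.708 = 33.50 ns.
Leg 2: β = 0.915; γ = 1/√(1 − 0.915²) = 1/√0.1628 = 2.479; τ_2 = 215.1/2.479 = 86.78 ns.
Leg 3: speed unknown; τ_3 = 470.1/γ_3.
Total proper time: 33.50 + 86.78 + τ_3 = 396.0, so τ_3 = 396.0 − 120.3 = 275.7 ns.
γ_3 = 470.1/275.7 = 1.705; β = √(1 − 1/γ²) = √0.6560.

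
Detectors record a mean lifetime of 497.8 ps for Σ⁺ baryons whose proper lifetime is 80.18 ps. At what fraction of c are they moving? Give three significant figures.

γ = Δt/τ₀ = 497.8/80.18 = 6.209
β = √(1 − 1/γ²) = √(1 − 0.02594) = √0.9741

β = 0.987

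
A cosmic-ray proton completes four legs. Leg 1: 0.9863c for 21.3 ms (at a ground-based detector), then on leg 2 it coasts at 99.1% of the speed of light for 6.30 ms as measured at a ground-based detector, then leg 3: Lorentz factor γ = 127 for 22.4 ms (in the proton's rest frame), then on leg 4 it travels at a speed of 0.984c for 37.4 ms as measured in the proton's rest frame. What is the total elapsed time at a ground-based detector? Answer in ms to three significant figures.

Δt = 3080 ms

Leg 1: 21.3 ms is already measured at a ground-based detector.
Leg 2: 6.30 ms is already measured at a ground-based detector.
Leg 3: γ = 127; Δt_3 = 127.0 × 22.4 = 2845 ms.
Leg 4: γ = 1/√(1 − 0.984²) = 1/√0.03174 = 5.613; Δt_4 = 5.613 × 37.4 = 209.9 ms.
Total: 21.30 + 6.300 + 2845 + 209.9 ms.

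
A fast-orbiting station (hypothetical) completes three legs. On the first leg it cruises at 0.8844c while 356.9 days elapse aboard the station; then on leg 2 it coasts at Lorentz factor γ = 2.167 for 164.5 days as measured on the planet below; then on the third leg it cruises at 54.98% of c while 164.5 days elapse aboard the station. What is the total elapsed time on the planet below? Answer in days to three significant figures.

Leg 1: γ = 1/√(1 − 0.8844²) = 1/√0.2178 = 2.143; Δt_1 = 2.143 × 356.9 = 764.7 days.
Leg 2: 164.5 days is already measured on the planet below.
Leg 3: β = 0.5498; γ = 1/√(1 − 0.5498²) = 1/√0.6977 = 1.197; Δt_3 = 1.197 × 164.5 = 196.9 days.
Total: 764.7 + 164.5 + 196.9 days.

Δt = 1130 days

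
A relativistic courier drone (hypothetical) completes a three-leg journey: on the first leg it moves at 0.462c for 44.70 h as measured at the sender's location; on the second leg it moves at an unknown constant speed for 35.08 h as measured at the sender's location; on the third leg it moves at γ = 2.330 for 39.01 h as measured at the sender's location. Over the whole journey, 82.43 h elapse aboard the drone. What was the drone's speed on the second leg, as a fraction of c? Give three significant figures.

β = 0.670

Leg 1: γ = 1/√(1 − 0.462²) = 1/√0.7866 = 1.128; τ_1 = 44.70/1.128 = 39.64 h.
Leg 2: speed unknown; τ_2 = 35.08/γ_2.
Leg 3: γ = 2.330; τ_3 = 39.01/2.330 = 16.74 h.
Total proper time: 39.64 + τ_2 + 16.74 = 82.43, so τ_2 = 82.43 − 56.39 = 26.04 h.
γ_2 = 35.08/26.04 = 1.347; β = √(1 − 1/γ²) = √0.4488.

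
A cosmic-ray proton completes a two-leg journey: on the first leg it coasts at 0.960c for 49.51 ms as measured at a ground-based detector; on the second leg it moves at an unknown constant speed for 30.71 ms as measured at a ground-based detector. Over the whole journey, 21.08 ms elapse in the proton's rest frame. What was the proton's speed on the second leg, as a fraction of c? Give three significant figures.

Leg 1: γ = 1/√(1 − 0.960²) = 25/7 ≈ 3.571; τ_1 = 49.51/3.571 = 13.86 ms.
Leg 2: speed unknown; τ_2 = 30.71/γ_2.
Total proper time: 13.86 + τ_2 = 21.08, so τ_2 = 21.08 − 13.86 = 7.217 ms.
γ_2 = 30.71/7.217 = 4.255; β = √(1 − 1/γ²) = √0.9448.

β = 0.972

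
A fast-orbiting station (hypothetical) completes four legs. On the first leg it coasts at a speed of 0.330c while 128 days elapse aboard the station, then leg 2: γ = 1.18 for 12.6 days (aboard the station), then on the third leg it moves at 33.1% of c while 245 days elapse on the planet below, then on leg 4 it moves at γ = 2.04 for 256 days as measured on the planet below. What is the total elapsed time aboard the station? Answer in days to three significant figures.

τ = 497 days

Leg 1: 128 days is already measured aboard the station.
Leg 2: 12.6 days is already measured aboard the station.
Leg 3: β = 0.331; γ = 1/√(1 − 0.331²) = 1/√0.8904 = 1.060; τ_3 = 245/1.060 = 231.2 days.
Leg 4: γ = 2.04; τ_4 = 256/2.040 = 125.5 days.
Total: 128.0 + 12.60 + 231.2 + 125.5 days.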